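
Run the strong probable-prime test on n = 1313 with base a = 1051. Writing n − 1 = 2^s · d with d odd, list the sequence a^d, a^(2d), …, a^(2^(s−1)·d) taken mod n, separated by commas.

748, 166, 1296, 289, 802

n − 1 = 1312 = 2^5 · 41, so s = 5 and d = 41.
x_0 = 1051^41 mod 1313 = 748.
x_1 = 748^2 mod 1313 = 166.
x_2 = 166^2 mod 1313 = 1296.
x_3 = 1296^2 mod 1313 = 289.
x_4 = 289^2 mod 1313 = 802.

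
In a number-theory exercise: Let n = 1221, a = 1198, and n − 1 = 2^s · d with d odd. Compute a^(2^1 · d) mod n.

n − 1 = 1220 = 2^2 · 305, so s = 2 and d = 305.
Repeated squaring mod 1221: 1198^1 ≡ 1198, 1198^2 ≡ 529, 1198^4 ≡ 232, 1198^8 ≡ 100, 1198^16 ≡ 232, 1198^32 ≡ 100, 1198^64 ≡ 232, 1198^128 ≡ 100, 1198^256 ≡ 232.
305 = 256 + 32 + 16 + 1, so 1198^305 ≡ 232·100·232·1198 ≡ 769 (mod 1221).
x_0 = 769.
x_1 = 769^2 mod 1221 = 397.

397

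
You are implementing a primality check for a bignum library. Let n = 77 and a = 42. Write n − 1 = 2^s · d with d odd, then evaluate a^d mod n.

n − 1 = 76 = 2^2 · 19, so s = 2 and d = 19.
Repeated squaring mod 77: 42^1 ≡ 42, 42^2 ≡ 70, 42^4 ≡ 49, 42^8 ≡ 14, 42^16 ≡ 42.
19 = 16 + 2 + 1, so 42^19 ≡ 42·70·42 ≡ 49 (mod 77).

49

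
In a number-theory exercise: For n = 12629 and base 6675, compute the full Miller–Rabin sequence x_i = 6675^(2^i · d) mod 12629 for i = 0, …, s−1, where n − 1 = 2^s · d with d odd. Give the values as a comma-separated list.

n − 1 = 12628 = 2^2 · 3157, so s = 2 and d = 3157.
x_0 = 6675^3157 mod 12629 = 10768.
x_1 = 10768^2 mod 12629 = 2975.

10768, 2975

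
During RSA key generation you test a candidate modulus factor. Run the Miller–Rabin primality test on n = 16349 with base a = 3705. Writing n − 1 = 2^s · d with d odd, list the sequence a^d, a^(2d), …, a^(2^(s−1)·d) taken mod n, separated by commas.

1, 1

n − 1 = 16348 = 2^2 · 4087, so s = 2 and d = 4087.
x_0 = 3705^4087 mod 16349 = 1.
x_1 = 1^2 mod 16349 = 1.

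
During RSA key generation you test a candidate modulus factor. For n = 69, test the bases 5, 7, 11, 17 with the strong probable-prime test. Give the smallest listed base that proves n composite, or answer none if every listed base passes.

5

n − 1 = 68 = 2^2 · 17, so s = 2 and d = 17.
Base 5: x_0 = 5^17 mod 69 = 38. x_0 is neither 1 nor 68, so continue squaring. x_1 = 38^2 mod 69 = 64. Reached i = s−1 = 1 without hitting −1: 5 is a Miller–Rabin witness and 69 is composite.
Base 7: x_0 = 7^17 mod 69 = 19. x_0 is neither 1 nor 68, so continue squaring. x_1 = 19^2 mod 69 = 16. Reached i = s−1 = 1 without hitting −1: 7 is a Miller–Rabin witness and 69 is composite.
Base 11: x_0 = 11^17 mod 69 = 14. x_0 is neither 1 nor 68, so continue squaring. x_1 = 14^2 mod 69 = 58. Reached i = s−1 = 1 without hitting −1: 11 is a Miller–Rabin witness and 69 is composite.
Base 17: x_0 = 17^17 mod 69 = 11. x_0 is neither 1 nor 68, so continue squaring. x_1 = 11^2 mod 69 = 52. Reached i = s−1 = 1 without hitting −1: 17 is a Miller–Rabin witness and 69 is composite.
The smallest witness among the given bases is 5.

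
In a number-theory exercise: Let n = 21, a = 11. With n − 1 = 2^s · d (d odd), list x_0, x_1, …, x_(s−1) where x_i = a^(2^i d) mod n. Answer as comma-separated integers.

n − 1 = 20 = 2^2 · 5, so s = 2 and d = 5.
x_0 = 11^5 mod 21 = 2.
x_1 = 2^2 mod 21 = 4.

2, 4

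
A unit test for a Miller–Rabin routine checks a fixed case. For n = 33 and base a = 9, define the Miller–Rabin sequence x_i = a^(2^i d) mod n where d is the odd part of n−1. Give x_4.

n − 1 = 32 = 2^5 · 1, so s = 5 and d = 1.
x_0 = 9^1 mod 33 = 9.
x_1 = 9^2 mod 33 = 15.
x_2 = 15^2 mod 33 = 27.
x_3 = 27^2 mod 33 = 3.
x_4 = 3^2 mod 33 = 9.

9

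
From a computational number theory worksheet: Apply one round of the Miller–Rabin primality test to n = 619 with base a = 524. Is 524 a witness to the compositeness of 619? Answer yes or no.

no

n − 1 = 618 = 2^1 · 309, so s = 1 and d = 309.
x_0 = 524^309 mod 619 = 1.
x_0 = 1, so 524 is not a witness.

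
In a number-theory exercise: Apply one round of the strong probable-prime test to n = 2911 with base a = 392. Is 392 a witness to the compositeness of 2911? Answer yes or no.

yes

n − 1 = 2910 = 2^1 · 1455, so s = 1 and d = 1455.
x_0 = 392^1455 mod 2911 = 2746.
x_0 ∉ {1, 2910} and s = 1, so 392 is a Miller–Rabin witness and 2911 is composite.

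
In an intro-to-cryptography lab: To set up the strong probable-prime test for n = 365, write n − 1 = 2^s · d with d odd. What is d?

Halving: 364 → 182 → 91; 91 is odd.
So 364 = 2^2 · 91.

91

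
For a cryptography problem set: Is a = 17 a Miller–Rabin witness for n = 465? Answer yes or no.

yes

n − 1 = 464 = 2^4 · 29, so s = 4 and d = 29.
x_0 = 17^29 mod 465 = 197.
x_0 is neither 1 nor 464, so continue squaring.
x_1 = 197^2 mod 465 = 214.
x_2 = 214^2 mod 465 = 226.
x_3 = 226^2 mod 465 = 391.
Reached i = s−1 = 3 without hitting −1: 17 is a Miller–Rabin witness and 465 is composite.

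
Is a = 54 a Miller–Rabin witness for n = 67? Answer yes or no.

n − 1 = 66 = 2^1 · 33, so s = 1 and d = 33.
x_0 = 54^33 mod 67 = 1.
x_0 = 1, so 54 is not a witness.

no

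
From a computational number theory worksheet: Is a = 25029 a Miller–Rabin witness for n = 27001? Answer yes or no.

no

n − 1 = 27000 = 2^3 · 3375, so s = 3 and d = 3375.
Repeated squaring mod 27001: 25029^1 ≡ 25029, 25029^2 ≡ 640, 25029^4 ≡ 4585, 25029^8 ≡ 15447, 25029^16 ≡ 1972, 25029^32 ≡ 640, 25029^64 ≡ 4585, 25029^128 ≡ 15447, 25029^256 ≡ 1972, 25029^512 ≡ 640, 25029^1024 ≡ 4585, 25029^2048 ≡ 15447.
3375 = 2048 + 1024 + 256 + 32 + 8 + 4 + 2 + 1, so 25029^3375 ≡ 15447·4585·1972·640·15447·4585·640·25029 ≡ 27000 (mod 27001).
x_0 = 25029^3375 mod 27001 = 27000.
x_0 = 27000 ≡ −1, so 25029 is not a witness.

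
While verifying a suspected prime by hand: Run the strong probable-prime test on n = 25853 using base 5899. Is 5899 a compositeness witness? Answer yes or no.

n − 1 = 25852 = 2^2 · 6463, so s = 2 and d = 6463.
x_0 = 5899^6463 mod 25853 = 17490.
x_0 is neither 1 nor 25852, so continue squaring.
x_1 = 17490^2 mod 25853 = 7404.
Reached i = s−1 = 1 without hitting −1: 5899 is a Miller–Rabin witness and 25853 is composite.

yes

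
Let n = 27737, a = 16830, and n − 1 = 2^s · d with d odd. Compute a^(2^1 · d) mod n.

24862

n − 1 = 27736 = 2^3 · 3467, so s = 3 and d = 3467.
By repeated squaring, 16830^3467 ≡ 4428 (mod 27737).
x_0 = 4428.
x_1 = 4428^2 mod 27737 = 24862.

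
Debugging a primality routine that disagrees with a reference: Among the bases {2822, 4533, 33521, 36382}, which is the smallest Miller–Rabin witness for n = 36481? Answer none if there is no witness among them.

4533

n − 1 = 36480 = 2^7 · 285, so s = 7 and d = 285.
Base 2822: x_0 = 2822^285 mod 36481 = 36480. x_0 = 36480 ≡ −1, so 2822 is not a witness.
Base 4533: x_0 = 4533^285 mod 36481 = 11077. x_0 is neither 1 nor 36480, so continue squaring. x_1 = 11077^2 mod 36481 = 14326. x_2 = 14326^2 mod 36481 = 28651. x_3 = 28651^2 mod 36481 = 20820. x_4 = 20820^2 mod 36481 = 5158. x_5 = 5158^2 mod 36481 = 10315. x_6 = 10315^2 mod 36481 = 20629. Reached i = s−1 = 6 without hitting −1: 4533 is a Miller–Rabin witness and 36481 is composite.
Base 33521: x_0 = 33521^285 mod 36481 = 12798. x_0 is neither 1 nor 36480, so continue squaring. x_1 = 12798^2 mod 36481 = 25595. x_2 = 25595^2 mod 36481 = 14708. x_3 = 14708^2 mod 36481 = 29415. x_4 = 29415^2 mod 36481 = 22348. x_5 = 22348^2 mod 36481 = 8214. x_6 = 8214^2 mod 36481 = 16427. Reached i = s−1 = 6 without hitting −1: 33521 is a Miller–Rabin witness and 36481 is composite.
Base 36382: x_0 = 36382^285 mod 36481 = 25595. x_0 is neither 1 nor 36480, so continue squaring. x_1 = 25595^2 mod 36481 = 14708. x_2 = 14708^2 mod 36481 = 29415. x_3 = 29415^2 mod 36481 = 22348. x_4 = 22348^2 mod 36481 = 8214. x_5 = 8214^2 mod 36481 = 16427. x_6 = 16427^2 mod 36481 = 32853. Reached i = s−1 = 6 without hitting −1: 36382 is a Miller–Rabin witness and 36481 is composite.
The smallest witness among the given bases is 4533.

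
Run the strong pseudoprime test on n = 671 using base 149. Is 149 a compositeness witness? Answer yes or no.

n − 1 = 670 = 2^1 · 335, so s = 1 and d = 335.
x_0 = 149^335 mod 671 = 670.
x_0 = 670 ≡ −1, so 149 is not a witness.

no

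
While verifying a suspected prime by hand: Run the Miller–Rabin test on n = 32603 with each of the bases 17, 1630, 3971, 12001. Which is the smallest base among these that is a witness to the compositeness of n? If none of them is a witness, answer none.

none

n − 1 = 32602 = 2^1 · 16301, so s = 1 and d = 16301.
Base 17: x_0 = 17^16301 mod 32603 = 32602. x_0 = 32602 ≡ −1, so 17 is not a witness.
Base 1630: x_0 = 1630^16301 mod 32603 = 1. x_0 = 1, so 1630 is not a witness.
Base 3971: x_0 = 3971^16301 mod 32603 = 1. x_0 = 1, so 3971 is not a witness.
Base 12001: x_0 = 12001^16301 mod 32603 = 1. x_0 = 1, so 12001 is not a witness.
No listed base is a witness for 32603.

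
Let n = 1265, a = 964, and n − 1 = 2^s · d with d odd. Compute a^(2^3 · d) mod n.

n − 1 = 1264 = 2^4 · 79, so s = 4 and d = 79.
x_0 = 964^79 mod 1265 = 19.
x_1 = 19^2 mod 1265 = 361.
x_2 = 361^2 mod 1265 = 26.
x_3 = 26^2 mod 1265 = 676.

676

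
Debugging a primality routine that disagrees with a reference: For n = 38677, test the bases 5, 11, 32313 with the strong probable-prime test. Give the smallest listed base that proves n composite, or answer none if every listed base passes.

none

n − 1 = 38676 = 2^2 · 9669, so s = 2 and d = 9669.
Base 5: x_0 = 5^9669 mod 38677 = 37141. x_0 is neither 1 nor 38676, so continue squaring. x_1 = 37141^2 mod 38677 = 38676. x_1 ≡ −1, so 5 is not a witness.
Base 11: x_0 = 11^9669 mod 38677 = 1. x_0 = 1, so 11 is not a witness.
Base 32313: x_0 = 32313^9669 mod 38677 = 37141. x_0 is neither 1 nor 38676, so continue squaring. x_1 = 37141^2 mod 38677 = 38676. x_1 ≡ −1, so 32313 is not a witness.
No listed base is a witness for 38677.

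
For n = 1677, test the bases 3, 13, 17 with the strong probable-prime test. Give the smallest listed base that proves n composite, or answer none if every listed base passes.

3

n − 1 = 1676 = 2^2 · 419, so s = 2 and d = 419.
Base 3: x_0 = 3^419 mod 1677 = 1491. x_0 is neither 1 nor 1676, so continue squaring. x_1 = 1491^2 mod 1677 = 1056. Reached i = s−1 = 1 without hitting −1: 3 is a Miller–Rabin witness and 1677 is composite.
Base 13: x_0 = 13^419 mod 1677 = 1300. x_0 is neither 1 nor 1676, so continue squaring. x_1 = 1300^2 mod 1677 = 1261. Reached i = s−1 = 1 without hitting −1: 13 is a Miller–Rabin witness and 1677 is composite.
Base 17: x_0 = 17^419 mod 1677 = 296. x_0 is neither 1 nor 1676, so continue squaring. x_1 = 296^2 mod 1677 = 412. Reached i = s−1 = 1 without hitting −1: 17 is a Miller–Rabin witness and 1677 is composite.
The smallest witness among the given bases is 3.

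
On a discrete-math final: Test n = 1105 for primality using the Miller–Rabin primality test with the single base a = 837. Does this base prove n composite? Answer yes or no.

n − 1 = 1104 = 2^4 · 69, so s = 4 and d = 69.
x_0 = 837^69 mod 1105 = 837.
x_0 is neither 1 nor 1104, so continue squaring.
x_1 = 837^2 mod 1105 = 1104.
x_1 ≡ −1, so 837 is not a witness.

no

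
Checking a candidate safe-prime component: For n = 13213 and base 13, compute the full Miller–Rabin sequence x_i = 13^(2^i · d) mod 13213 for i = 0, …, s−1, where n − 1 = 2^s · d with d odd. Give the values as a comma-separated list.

n − 1 = 13212 = 2^2 · 3303, so s = 2 and d = 3303.
x_0 = 13^3303 mod 13213 = 10721.
x_1 = 10721^2 mod 13213 = 13167.

10721, 13167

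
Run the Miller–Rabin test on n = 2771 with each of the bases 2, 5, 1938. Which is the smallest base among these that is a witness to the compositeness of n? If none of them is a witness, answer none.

n − 1 = 2770 = 2^1 · 1385, so s = 1 and d = 1385.
Base 2: x_0 = 2^1385 mod 2771 = 70. x_0 ∉ {1, 2770} and s = 1, so 2 is a Miller–Rabin witness and 2771 is composite.
Base 5: x_0 = 5^1385 mod 2771 = 2205. x_0 ∉ {1, 2770} and s = 1, so 5 is a Miller–Rabin witness and 2771 is composite.
Base 1938: x_0 = 1938^1385 mod 2771 = 1972. x_0 ∉ {1, 2770} and s = 1, so 1938 is a Miller–Rabin witness and 2771 is composite.
The smallest witness among the given bases is 2.

2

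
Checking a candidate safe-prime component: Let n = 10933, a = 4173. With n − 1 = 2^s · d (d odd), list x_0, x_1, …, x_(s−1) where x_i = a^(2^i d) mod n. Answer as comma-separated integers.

6175, 7254

n − 1 = 10932 = 2^2 · 2733, so s = 2 and d = 2733.
x_0 = 4173^2733 mod 10933 = 6175.
x_1 = 6175^2 mod 10933 = 7254.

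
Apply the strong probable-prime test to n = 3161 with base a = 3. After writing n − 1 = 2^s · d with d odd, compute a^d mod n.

n − 1 = 3160 = 2^3 · 395, so s = 3 and d = 395.
Repeated squaring mod 3161: 3^1 ≡ 3, 3^2 ≡ 9, 3^4 ≡ 81, 3^8 ≡ 239, 3^16 ≡ 223, 3^32 ≡ 2314, 3^64 ≡ 3023, 3^128 ≡ 78, 3^256 ≡ 2923.
395 = 256 + 128 + 8 + 2 + 1, so 3^395 ≡ 2923·78·239·9·3 ≡ 2086 (mod 3161).

2086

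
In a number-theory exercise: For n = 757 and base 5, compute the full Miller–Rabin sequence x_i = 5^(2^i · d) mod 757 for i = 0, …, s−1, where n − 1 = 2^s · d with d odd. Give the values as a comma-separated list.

670, 756

n − 1 = 756 = 2^2 · 189, so s = 2 and d = 189.
x_0 = 5^189 mod 757 = 670.
x_1 = 670^2 mod 757 = 756.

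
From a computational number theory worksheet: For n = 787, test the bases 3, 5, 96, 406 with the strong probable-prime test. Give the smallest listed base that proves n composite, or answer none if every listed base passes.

none

n − 1 = 786 = 2^1 · 393, so s = 1 and d = 393.
Base 3: x_0 = 3^393 mod 787 = 786. x_0 = 786 ≡ −1, so 3 is not a witness.
Base 5: x_0 = 5^393 mod 787 = 786. x_0 = 786 ≡ −1, so 5 is not a witness.
Base 96: x_0 = 96^393 mod 787 = 1. x_0 = 1, so 96 is not a witness.
Base 406: x_0 = 406^393 mod 787 = 786. x_0 = 786 ≡ −1, so 406 is not a witness.
No listed base is a witness for 787.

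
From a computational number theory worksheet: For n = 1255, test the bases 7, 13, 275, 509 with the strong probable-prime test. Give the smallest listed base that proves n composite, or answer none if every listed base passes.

n − 1 = 1254 = 2^1 · 627, so s = 1 and d = 627.
Base 7: x_0 = 7^627 mod 1255 = 1053. x_0 ∉ {1, 1254} and s = 1, so 7 is a Miller–Rabin witness and 1255 is composite.
Base 13: x_0 = 13^627 mod 1255 = 922. x_0 ∉ {1, 1254} and s = 1, so 13 is a Miller–Rabin witness and 1255 is composite.
Base 275: x_0 = 275^627 mod 1255 = 930. x_0 ∉ {1, 1254} and s = 1, so 275 is a Miller–Rabin witness and 1255 is composite.
Base 509: x_0 = 509^627 mod 1255 = 49. x_0 ∉ {1, 1254} and s = 1, so 509 is a Miller–Rabin witness and 1255 is composite.
The smallest witness among the given bases is 7.

7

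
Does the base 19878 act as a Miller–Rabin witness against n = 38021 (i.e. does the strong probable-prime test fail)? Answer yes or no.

n − 1 = 38020 = 2^2 · 9505, so s = 2 and d = 9505.
Repeated squaring mod 38021: 19878^1 ≡ 19878, 19878^2 ≡ 20652, 19878^4 ≡ 23547, 19878^8 ≡ 966, 19878^16 ≡ 20652, 19878^32 ≡ 23547, 19878^64 ≡ 966, 19878^128 ≡ 20652, 19878^256 ≡ 23547, 19878^512 ≡ 966, 19878^1024 ≡ 20652, 19878^2048 ≡ 23547, 19878^4096 ≡ 966, 19878^8192 ≡ 20652.
9505 = 8192 + 1024 + 256 + 32 + 1, so 19878^9505 ≡ 20652·20652·23547·23547·19878 ≡ 22966 (mod 38021).
x_0 = 19878^9505 mod 38021 = 22966.
x_0 is neither 1 nor 38020, so continue squaring.
x_1 = 22966^2 mod 38021 = 9844.
Reached i = s−1 = 1 without hitting −1: 19878 is a Miller–Rabin witness and 38021 is composite.

yes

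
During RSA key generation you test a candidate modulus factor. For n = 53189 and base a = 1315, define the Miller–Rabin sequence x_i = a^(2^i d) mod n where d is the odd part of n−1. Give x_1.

n − 1 = 53188 = 2^2 · 13297, so s = 2 and d = 13297.
x_0 = 1315^13297 mod 53189 = 46945.
x_1 = 46945^2 mod 53189 = 53188.

53188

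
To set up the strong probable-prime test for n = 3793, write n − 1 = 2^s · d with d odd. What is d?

237

Halving: 3792 → 1896 → 948 → 474 → 237; 237 is odd.
So 3792 = 2^4 · 237.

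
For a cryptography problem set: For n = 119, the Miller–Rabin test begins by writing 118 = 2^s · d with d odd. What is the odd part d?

59

Halving: 118 → 59; 59 is odd.
So 118 = 2^1 · 59.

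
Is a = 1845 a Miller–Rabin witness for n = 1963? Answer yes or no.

n − 1 = 1962 = 2^1 · 981, so s = 1 and d = 981.
Repeated squaring mod 1963: 1845^1 ≡ 1845, 1845^2 ≡ 183, 1845^4 ≡ 118, 1845^8 ≡ 183, 1845^16 ≡ 118, 1845^32 ≡ 183, 1845^64 ≡ 118, 1845^128 ≡ 183, 1845^256 ≡ 118, 1845^512 ≡ 183.
981 = 512 + 256 + 128 + 64 + 16 + 4 + 1, so 1845^981 ≡ 183·118·183·118·118·118·1845 ≡ 1962 (mod 1963).
x_0 = 1845^981 mod 1963 = 1962.
x_0 = 1962 ≡ −1, so 1845 is not a witness.

no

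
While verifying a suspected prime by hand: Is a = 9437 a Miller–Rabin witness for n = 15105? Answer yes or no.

yes

n − 1 = 15104 = 2^8 · 59, so s = 8 and d = 59.
x_0 = 9437^59 mod 15105 = 12098.
x_0 is neither 1 nor 15104, so continue squaring.
x_1 = 12098^2 mod 15105 = 9259.
x_2 = 9259^2 mod 15105 = 8206.
x_3 = 8206^2 mod 15105 = 346.
x_4 = 346^2 mod 15105 = 13981.
x_5 = 13981^2 mod 15105 = 9661.
x_6 = 9661^2 mod 15105 = 1126.
x_7 = 1126^2 mod 15105 = 14161.
Reached i = s−1 = 7 without hitting −1: 9437 is a Miller–Rabin witness and 15105 is composite.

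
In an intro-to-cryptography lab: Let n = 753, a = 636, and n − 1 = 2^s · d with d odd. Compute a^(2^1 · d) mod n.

60

n − 1 = 752 = 2^4 · 47, so s = 4 and d = 47.
Repeated squaring mod 753: 636^1 ≡ 636, 636^2 ≡ 135, 636^4 ≡ 153, 636^8 ≡ 66, 636^16 ≡ 591, 636^32 ≡ 642.
47 = 32 + 8 + 4 + 2 + 1, so 636^47 ≡ 642·66·153·135·636 ≡ 78 (mod 753).
x_0 = 78.
x_1 = 78^2 mod 753 = 60.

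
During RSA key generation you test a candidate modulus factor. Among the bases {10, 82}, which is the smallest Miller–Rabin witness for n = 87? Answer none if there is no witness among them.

n − 1 = 86 = 2^1 · 43, so s = 1 and d = 43.
Base 10: x_0 = 10^43 mod 87 = 19. x_0 ∉ {1, 86} and s = 1, so 10 is a Miller–Rabin witness and 87 is composite.
Base 82: x_0 = 82^43 mod 87 = 82. x_0 ∉ {1, 86} and s = 1, so 82 is a Miller–Rabin witness and 87 is composite.
The smallest witness among the given bases is 10.

10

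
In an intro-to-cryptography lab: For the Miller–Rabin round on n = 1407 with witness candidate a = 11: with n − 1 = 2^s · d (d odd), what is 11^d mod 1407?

n − 1 = 1406 = 2^1 · 703, so s = 1 and d = 703.
11^703 mod 1407 = 515.

515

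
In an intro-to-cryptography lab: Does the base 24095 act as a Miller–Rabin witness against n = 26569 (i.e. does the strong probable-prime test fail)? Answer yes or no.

n − 1 = 26568 = 2^3 · 3321, so s = 3 and d = 3321.
x_0 = 24095^3321 mod 26569 = 1.
x_0 = 1, so 24095 is not a witness.

no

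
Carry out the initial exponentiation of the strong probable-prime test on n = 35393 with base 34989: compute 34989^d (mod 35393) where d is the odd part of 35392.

n − 1 = 35392 = 2^6 · 553, so s = 6 and d = 553.
34989^553 mod 35393 = 28251.

28251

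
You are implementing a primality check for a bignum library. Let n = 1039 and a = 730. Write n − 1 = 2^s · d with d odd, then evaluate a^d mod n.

1038

n − 1 = 1038 = 2^1 · 519, so s = 1 and d = 519.
By repeated squaring, 730^519 ≡ 1038 (mod 1039).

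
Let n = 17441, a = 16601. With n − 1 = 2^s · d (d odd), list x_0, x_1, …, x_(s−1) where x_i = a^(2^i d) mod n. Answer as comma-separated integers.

3617, 1939, 9906, 5770, 15472

n − 1 = 17440 = 2^5 · 545, so s = 5 and d = 545.
x_0 = 16601^545 mod 17441 = 3617.
x_1 = 3617^2 mod 17441 = 1939.
x_2 = 1939^2 mod 17441 = 9906.
x_3 = 9906^2 mod 17441 = 5770.
x_4 = 5770^2 mod 17441 = 15472.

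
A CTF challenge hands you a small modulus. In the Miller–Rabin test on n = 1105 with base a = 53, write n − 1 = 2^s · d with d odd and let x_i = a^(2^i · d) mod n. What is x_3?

1

n − 1 = 1104 = 2^4 · 69, so s = 4 and d = 69.
x_0 = 53^69 mod 1105 = 508.
x_1 = 508^2 mod 1105 = 599.
x_2 = 599^2 mod 1105 = 781.
x_3 = 781^2 mod 1105 = 1.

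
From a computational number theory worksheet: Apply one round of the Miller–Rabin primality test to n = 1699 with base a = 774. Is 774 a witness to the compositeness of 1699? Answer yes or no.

n − 1 = 1698 = 2^1 · 849, so s = 1 and d = 849.
Repeated squaring mod 1699: 774^1 ≡ 774, 774^2 ≡ 1028, 774^4 ≡ 6, 774^8 ≡ 36, 774^16 ≡ 1296, 774^32 ≡ 1004, 774^64 ≡ 509, 774^128 ≡ 833, 774^256 ≡ 697, 774^512 ≡ 1594.
849 = 512 + 256 + 64 + 16 + 1, so 774^849 ≡ 1594·697·509·1296·774 ≡ 1698 (mod 1699).
x_0 = 774^849 mod 1699 = 1698.
x_0 = 1698 ≡ −1, so 774 is not a witness.

no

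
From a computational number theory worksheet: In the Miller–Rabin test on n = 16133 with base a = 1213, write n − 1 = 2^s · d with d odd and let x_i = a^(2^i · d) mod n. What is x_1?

n − 1 = 16132 = 2^2 · 4033, so s = 2 and d = 4033.
x_0 = 1213^4033 mod 16133 = 1213.
x_1 = 1213^2 mod 16133 = 3266.

3266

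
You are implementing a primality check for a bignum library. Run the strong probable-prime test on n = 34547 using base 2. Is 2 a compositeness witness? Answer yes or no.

yes

n − 1 = 34546 = 2^1 · 17273, so s = 1 and d = 17273.
Repeated squaring mod 34547: 2^1 ≡ 2, 2^2 ≡ 4, 2^4 ≡ 16, 2^8 ≡ 256, 2^16 ≡ 30989, 2^32 ≡ 15162, 2^64 ≡ 10506, 2^128 ≡ 32918, 2^256 ≡ 28069, 2^512 ≡ 24426, 2^1024 ≡ 2786, 2^2048 ≡ 23268, 2^4096 ≡ 13787, 2^8192 ≡ 3775, 2^16384 ≡ 17261.
17273 = 16384 + 512 + 256 + 64 + 32 + 16 + 8 + 1, so 2^17273 ≡ 17261·24426·28069·10506·15162·30989·256·2 ≡ 27694 (mod 34547).
x_0 = 2^17273 mod 34547 = 27694.
x_0 ∉ {1, 34546} and s = 1, so 2 is a Miller–Rabin witness and 34547 is composite.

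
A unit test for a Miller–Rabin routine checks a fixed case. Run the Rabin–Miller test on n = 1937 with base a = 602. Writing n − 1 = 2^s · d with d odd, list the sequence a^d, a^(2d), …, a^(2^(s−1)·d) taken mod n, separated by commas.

784, 627, 1855, 913

n − 1 = 1936 = 2^4 · 121, so s = 4 and d = 121.
x_0 = 602^121 mod 1937 = 784.
x_1 = 784^2 mod 1937 = 627.
x_2 = 627^2 mod 1937 = 1855.
x_3 = 1855^2 mod 1937 = 913.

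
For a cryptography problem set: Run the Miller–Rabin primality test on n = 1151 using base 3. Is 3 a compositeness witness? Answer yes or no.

no

n − 1 = 1150 = 2^1 · 575, so s = 1 and d = 575.
x_0 = 3^575 mod 1151 = 1.
x_0 = 1, so 3 is not a witness.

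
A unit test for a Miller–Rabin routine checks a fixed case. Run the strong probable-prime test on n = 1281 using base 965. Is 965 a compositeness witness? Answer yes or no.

n − 1 = 1280 = 2^8 · 5, so s = 8 and d = 5.
x_0 = 965^5 mod 1281 = 965.
x_0 is neither 1 nor 1280, so continue squaring.
x_1 = 965^2 mod 1281 = 1219.
x_2 = 1219^2 mod 1281 = 1.
x_2 = 1 but x_1 ≠ ±1, a nontrivial square root of 1 — 965 is a witness and 1281 is composite.

yes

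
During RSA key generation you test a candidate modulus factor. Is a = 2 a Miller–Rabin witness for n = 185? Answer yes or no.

yes

n − 1 = 184 = 2^3 · 23, so s = 3 and d = 23.
By repeated squaring, 2^23 ≡ 153 (mod 185).
x_0 = 2^23 mod 185 = 153.
x_0 is neither 1 nor 184, so continue squaring.
x_1 = 153^2 mod 185 = 99.
x_2 = 99^2 mod 185 = 181.
Reached i = s−1 = 2 without hitting −1: 2 is a Miller–Rabin witness and 185 is composite.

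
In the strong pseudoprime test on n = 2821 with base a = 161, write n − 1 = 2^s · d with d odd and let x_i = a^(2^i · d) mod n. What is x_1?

714

n − 1 = 2820 = 2^2 · 705, so s = 2 and d = 705.
x_0 = 161^705 mod 2821 = 1890.
x_1 = 1890^2 mod 2821 = 714.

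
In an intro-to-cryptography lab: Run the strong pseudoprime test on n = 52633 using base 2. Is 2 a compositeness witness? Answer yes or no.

no

n − 1 = 52632 = 2^3 · 6579, so s = 3 and d = 6579.
Repeated squaring mod 52633: 2^1 ≡ 2, 2^2 ≡ 4, 2^4 ≡ 16, 2^8 ≡ 256, 2^16 ≡ 12903, 2^32 ≡ 9230, 2^64 ≡ 32706, 2^128 ≡ 21977, 2^256 ≡ 28121, 2^512 ≡ 32449, 2^1024 ≡ 14436, 2^2048 ≡ 24049, 2^4096 ≡ 22997.
6579 = 4096 + 2048 + 256 + 128 + 32 + 16 + 2 + 1, so 2^6579 ≡ 22997·24049·28121·21977·9230·12903·4·2 ≡ 1 (mod 52633).
x_0 = 2^6579 mod 52633 = 1.
x_0 = 1, so 2 is not a witness.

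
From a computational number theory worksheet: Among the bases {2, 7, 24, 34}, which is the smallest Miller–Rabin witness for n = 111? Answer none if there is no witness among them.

2

n − 1 = 110 = 2^1 · 55, so s = 1 and d = 55.
Base 2: x_0 = 2^55 mod 111 = 35. x_0 ∉ {1, 110} and s = 1, so 2 is a Miller–Rabin witness and 111 is composite.
Base 7: x_0 = 7^55 mod 111 = 7. x_0 ∉ {1, 110} and s = 1, so 7 is a Miller–Rabin witness and 111 is composite.
Base 24: x_0 = 24^55 mod 111 = 87. x_0 ∉ {1, 110} and s = 1, so 24 is a Miller–Rabin witness and 111 is composite.
Base 34: x_0 = 34^55 mod 111 = 34. x_0 ∉ {1, 110} and s = 1, so 34 is a Miller–Rabin witness and 111 is composite.
The smallest witness among the given bases is 2.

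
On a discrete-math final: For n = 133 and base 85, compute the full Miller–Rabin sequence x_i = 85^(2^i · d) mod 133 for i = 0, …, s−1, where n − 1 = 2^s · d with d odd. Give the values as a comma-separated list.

n − 1 = 132 = 2^2 · 33, so s = 2 and d = 33.
x_0 = 85^33 mod 133 = 106.
x_1 = 106^2 mod 133 = 64.

106, 64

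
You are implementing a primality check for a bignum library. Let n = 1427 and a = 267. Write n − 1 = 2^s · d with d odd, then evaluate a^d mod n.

n − 1 = 1426 = 2^1 · 713, so s = 1 and d = 713.
Repeated squaring mod 1427: 267^1 ≡ 267, 267^2 ≡ 1366, 267^4 ≡ 867, 267^8 ≡ 1087, 267^16 ≡ 13, 267^32 ≡ 169, 267^64 ≡ 21, 267^128 ≡ 441, 267^256 ≡ 409, 267^512 ≡ 322.
713 = 512 + 128 + 64 + 8 + 1, so 267^713 ≡ 322·441·21·1087·267 ≡ 1426 (mod 1427).

1426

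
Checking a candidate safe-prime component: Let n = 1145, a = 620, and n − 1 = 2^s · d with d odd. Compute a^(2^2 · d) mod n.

n − 1 = 1144 = 2^3 · 143, so s = 3 and d = 143.
Repeated squaring mod 1145: 620^1 ≡ 620, 620^2 ≡ 825, 620^4 ≡ 495, 620^8 ≡ 1140, 620^16 ≡ 25, 620^32 ≡ 625, 620^64 ≡ 180, 620^128 ≡ 340.
143 = 128 + 8 + 4 + 2 + 1, so 620^143 ≡ 340·1140·495·825·620 ≡ 420 (mod 1145).
x_0 = 420.
x_1 = 420^2 mod 1145 = 70.
x_2 = 70^2 mod 1145 = 320.

320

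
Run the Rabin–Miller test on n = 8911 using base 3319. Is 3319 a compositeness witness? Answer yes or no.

yes

n − 1 = 8910 = 2^1 · 4455, so s = 1 and d = 4455.
By repeated squaring, 3319^4455 ≡ 6098 (mod 8911).
x_0 = 3319^4455 mod 8911 = 6098.
x_0 ∉ {1, 8910} and s = 1, so 3319 is a Miller–Rabin witness and 8911 is composite.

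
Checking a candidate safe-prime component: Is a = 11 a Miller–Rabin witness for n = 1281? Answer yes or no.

yes

n − 1 = 1280 = 2^8 · 5, so s = 8 and d = 5.
x_0 = 11^5 mod 1281 = 926.
x_0 is neither 1 nor 1280, so continue squaring.
x_1 = 926^2 mod 1281 = 487.
x_2 = 487^2 mod 1281 = 184.
x_3 = 184^2 mod 1281 = 550.
x_4 = 550^2 mod 1281 = 184.
x_5 = 184^2 mod 1281 = 550.
x_6 = 550^2 mod 1281 = 184.
x_7 = 184^2 mod 1281 = 550.
Reached i = s−1 = 7 without hitting −1: 11 is a Miller–Rabin witness and 1281 is composite.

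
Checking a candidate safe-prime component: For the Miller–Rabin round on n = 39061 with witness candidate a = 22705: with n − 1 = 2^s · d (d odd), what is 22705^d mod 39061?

24201

n − 1 = 39060 = 2^2 · 9765, so s = 2 and d = 9765.
22705^9765 mod 39061 = 24201.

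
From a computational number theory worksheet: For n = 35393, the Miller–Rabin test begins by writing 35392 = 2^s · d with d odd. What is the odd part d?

553

Halving: 35392 → 17696 → 8848 → 4424 → 2212 → 1106 → 553; 553 is odd.
So 35392 = 2^6 · 553.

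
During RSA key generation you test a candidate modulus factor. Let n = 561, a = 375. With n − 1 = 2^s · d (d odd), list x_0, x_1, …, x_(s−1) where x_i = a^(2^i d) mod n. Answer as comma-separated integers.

n − 1 = 560 = 2^4 · 35, so s = 4 and d = 35.
x_0 = 375^35 mod 561 = 375.
x_1 = 375^2 mod 561 = 375.
x_2 = 375^2 mod 561 = 375.
x_3 = 375^2 mod 561 = 375.

375, 375, 375, 375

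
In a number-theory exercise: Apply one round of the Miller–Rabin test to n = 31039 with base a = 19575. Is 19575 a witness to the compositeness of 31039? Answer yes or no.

n − 1 = 31038 = 2^1 · 15519, so s = 1 and d = 15519.
x_0 = 19575^15519 mod 31039 = 31038.
x_0 = 31038 ≡ −1, so 19575 is not a witness.

no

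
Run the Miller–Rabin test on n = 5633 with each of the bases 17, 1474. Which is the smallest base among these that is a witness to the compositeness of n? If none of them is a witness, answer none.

17

n − 1 = 5632 = 2^9 · 11, so s = 9 and d = 11.
Base 17: x_0 = 17^11 mod 5633 = 5227. x_0 is neither 1 nor 5632, so continue squaring. x_1 = 5227^2 mod 5633 = 1479. x_2 = 1479^2 mod 5633 = 1837. x_3 = 1837^2 mod 5633 = 402. x_4 = 402^2 mod 5633 = 3880. x_5 = 3880^2 mod 5633 = 3024. x_6 = 3024^2 mod 5633 = 2217. x_7 = 2217^2 mod 5633 = 3113. x_8 = 3113^2 mod 5633 = 2009. Reached i = s−1 = 8 without hitting −1: 17 is a Miller–Rabin witness and 5633 is composite.
Base 1474: x_0 = 1474^11 mod 5633 = 5616. x_0 is neither 1 nor 5632, so continue squaring. x_1 = 5616^2 mod 5633 = 289. x_2 = 289^2 mod 5633 = 4659. x_3 = 4659^2 mod 5633 = 2332. x_4 = 2332^2 mod 5633 = 2379. x_5 = 2379^2 mod 5633 = 4109. x_6 = 4109^2 mod 5633 = 1780. x_7 = 1780^2 mod 5633 = 2654. x_8 = 2654^2 mod 5633 = 2466. Reached i = s−1 = 8 without hitting −1: 1474 is a Miller–Rabin witness and 5633 is composite.
The smallest witness among the given bases is 17.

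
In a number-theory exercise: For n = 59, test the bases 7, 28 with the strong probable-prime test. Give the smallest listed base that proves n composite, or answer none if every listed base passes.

none

n − 1 = 58 = 2^1 · 29, so s = 1 and d = 29.
Base 7: x_0 = 7^29 mod 59 = 1. x_0 = 1, so 7 is not a witness.
Base 28: x_0 = 28^29 mod 59 = 1. x_0 = 1, so 28 is not a witness.
No listed base is a witness for 59.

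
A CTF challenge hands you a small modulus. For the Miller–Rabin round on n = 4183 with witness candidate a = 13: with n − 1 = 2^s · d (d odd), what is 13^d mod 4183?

3201

n − 1 = 4182 = 2^1 · 2091, so s = 1 and d = 2091.
13^2091 mod 4183 = 3201.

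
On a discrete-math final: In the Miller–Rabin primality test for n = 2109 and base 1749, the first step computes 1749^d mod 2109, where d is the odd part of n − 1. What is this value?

n − 1 = 2108 = 2^2 · 527, so s = 2 and d = 527.
1749^527 mod 2109 = 951.

951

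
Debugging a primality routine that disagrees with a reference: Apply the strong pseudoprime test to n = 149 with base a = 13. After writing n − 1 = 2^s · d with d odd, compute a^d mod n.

n − 1 = 148 = 2^2 · 37, so s = 2 and d = 37.
13^37 mod 149 = 105.

105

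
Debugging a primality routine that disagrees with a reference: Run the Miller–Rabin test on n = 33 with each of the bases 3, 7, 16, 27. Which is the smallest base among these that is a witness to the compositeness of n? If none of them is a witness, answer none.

n − 1 = 32 = 2^5 · 1, so s = 5 and d = 1.
Base 3: x_0 = 3^1 mod 33 = 3. x_0 is neither 1 nor 32, so continue squaring. x_1 = 3^2 mod 33 = 9. x_2 = 9^2 mod 33 = 15. x_3 = 15^2 mod 33 = 27. x_4 = 27^2 mod 33 = 3. Reached i = s−1 = 4 without hitting −1: 3 is a Miller–Rabin witness and 33 is composite.
Base 7: x_0 = 7^1 mod 33 = 7. x_0 is neither 1 nor 32, so continue squaring. x_1 = 7^2 mod 33 = 16. x_2 = 16^2 mod 33 = 25. x_3 = 25^2 mod 33 = 31. x_4 = 31^2 mod 33 = 4. Reached i = s−1 = 4 without hitting −1: 7 is a Miller–Rabin witness and 33 is composite.
Base 16: x_0 = 16^1 mod 33 = 16. x_0 is neither 1 nor 32, so continue squaring. x_1 = 16^2 mod 33 = 25. x_2 = 25^2 mod 33 = 31. x_3 = 31^2 mod 33 = 4. x_4 = 4^2 mod 33 = 16. Reached i = s−1 = 4 without hitting −1: 16 is a Miller–Rabin witness and 33 is composite.
Base 27: x_0 = 27^1 mod 33 = 27. x_0 is neither 1 nor 32, so continue squaring. x_1 = 27^2 mod 33 = 3. x_2 = 3^2 mod 33 = 9. x_3 = 9^2 mod 33 = 15. x_4 = 15^2 mod 33 = 27. Reached i = s−1 = 4 without hitting −1: 27 is a Miller–Rabin witness and 33 is composite.
The smallest witness among the given bases is 3.

3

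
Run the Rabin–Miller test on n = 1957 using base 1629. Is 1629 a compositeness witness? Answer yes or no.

n − 1 = 1956 = 2^2 · 489, so s = 2 and d = 489.
By repeated squaring, 1629^489 ≡ 331 (mod 1957).
x_0 = 1629^489 mod 1957 = 331.
x_0 is neither 1 nor 1956, so continue squaring.
x_1 = 331^2 mod 1957 = 1926.
Reached i = s−1 = 1 without hitting −1: 1629 is a Miller–Rabin witness and 1957 is composite.

yes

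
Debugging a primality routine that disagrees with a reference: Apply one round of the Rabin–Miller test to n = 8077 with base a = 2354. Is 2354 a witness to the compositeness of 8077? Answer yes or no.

yes

n − 1 = 8076 = 2^2 · 2019, so s = 2 and d = 2019.
x_0 = 2354^2019 mod 8077 = 6367.
x_0 is neither 1 nor 8076, so continue squaring.
x_1 = 6367^2 mod 8077 = 226.
Reached i = s−1 = 1 without hitting −1: 2354 is a Miller–Rabin witness and 8077 is composite.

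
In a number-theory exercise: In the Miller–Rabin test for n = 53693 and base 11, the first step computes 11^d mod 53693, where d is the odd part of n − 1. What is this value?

n − 1 = 53692 = 2^2 · 13423, so s = 2 and d = 13423.
11^13423 mod 53693 = 47970.

47970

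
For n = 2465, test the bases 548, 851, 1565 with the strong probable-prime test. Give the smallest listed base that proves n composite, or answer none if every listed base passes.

n − 1 = 2464 = 2^5 · 77, so s = 5 and d = 77.
Base 548: x_0 = 548^77 mod 2465 = 1143. x_0 is neither 1 nor 2464, so continue squaring. x_1 = 1143^2 mod 2465 = 2464. x_1 ≡ −1, so 548 is not a witness.
Base 851: x_0 = 851^77 mod 2465 = 766. x_0 is neither 1 nor 2464, so continue squaring. x_1 = 766^2 mod 2465 = 86. x_2 = 86^2 mod 2465 = 1. x_2 = 1 but x_1 ≠ ±1, a nontrivial square root of 1 — 851 is a witness and 2465 is composite.
Base 1565: x_0 = 1565^77 mod 2465 = 1565. x_0 is neither 1 nor 2464, so continue squaring. x_1 = 1565^2 mod 2465 = 1480. x_2 = 1480^2 mod 2465 = 1480. x_3 = 1480^2 mod 2465 = 1480. x_4 = 1480^2 mod 2465 = 1480. Reached i = s−1 = 4 without hitting −1: 1565 is a Miller–Rabin witness and 2465 is composite.
The smallest witness among the given bases is 851.

851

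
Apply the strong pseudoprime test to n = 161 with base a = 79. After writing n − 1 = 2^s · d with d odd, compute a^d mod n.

88

n − 1 = 160 = 2^5 · 5, so s = 5 and d = 5.
By repeated squaring, 79^5 ≡ 88 (mod 161).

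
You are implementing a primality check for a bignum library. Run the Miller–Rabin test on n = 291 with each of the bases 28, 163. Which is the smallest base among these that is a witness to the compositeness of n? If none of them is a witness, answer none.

28

n − 1 = 290 = 2^1 · 145, so s = 1 and d = 145.
Base 28: x_0 = 28^145 mod 291 = 166. x_0 ∉ {1, 290} and s = 1, so 28 is a Miller–Rabin witness and 291 is composite.
Base 163: x_0 = 163^145 mod 291 = 163. x_0 ∉ {1, 290} and s = 1, so 163 is a Miller–Rabin witness and 291 is composite.
The smallest witness among the given bases is 28.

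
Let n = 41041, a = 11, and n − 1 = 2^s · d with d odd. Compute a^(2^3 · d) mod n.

n − 1 = 41040 = 2^4 · 2565, so s = 4 and d = 2565.
x_0 = 11^2565 mod 41041 = 4103.
x_1 = 4103^2 mod 41041 = 7799.
x_2 = 7799^2 mod 41041 = 1639.
x_3 = 1639^2 mod 41041 = 18656.

18656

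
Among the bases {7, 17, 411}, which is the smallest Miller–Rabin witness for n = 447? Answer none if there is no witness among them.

7

n − 1 = 446 = 2^1 · 223, so s = 1 and d = 223.
Base 7: x_0 = 7^223 mod 447 = 7. x_0 ∉ {1, 446} and s = 1, so 7 is a Miller–Rabin witness and 447 is composite.
Base 17: x_0 = 17^223 mod 447 = 17. x_0 ∉ {1, 446} and s = 1, so 17 is a Miller–Rabin witness and 447 is composite.
Base 411: x_0 = 411^223 mod 447 = 411. x_0 ∉ {1, 446} and s = 1, so 411 is a Miller–Rabin witness and 447 is composite.
The smallest witness among the given bases is 7.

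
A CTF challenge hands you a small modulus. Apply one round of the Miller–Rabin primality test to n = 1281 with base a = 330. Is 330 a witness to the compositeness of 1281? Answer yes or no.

yes

n − 1 = 1280 = 2^8 · 5, so s = 8 and d = 5.
x_0 = 330^5 mod 1281 = 1233.
x_0 is neither 1 nor 1280, so continue squaring.
x_1 = 1233^2 mod 1281 = 1023.
x_2 = 1023^2 mod 1281 = 1233.
x_3 = 1233^2 mod 1281 = 1023.
x_4 = 1023^2 mod 1281 = 1233.
x_5 = 1233^2 mod 1281 = 1023.
x_6 = 1023^2 mod 1281 = 1233.
x_7 = 1233^2 mod 1281 = 1023.
Reached i = s−1 = 7 without hitting −1: 330 is a Miller–Rabin witness and 1281 is composite.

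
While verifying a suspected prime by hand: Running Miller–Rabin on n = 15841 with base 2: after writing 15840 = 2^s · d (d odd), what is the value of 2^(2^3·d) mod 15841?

n − 1 = 15840 = 2^5 · 495, so s = 5 and d = 495.
x_0 = 2^495 mod 15841 = 1.
x_1 = 1^2 mod 15841 = 1.
x_2 = 1^2 mod 15841 = 1.
x_3 = 1^2 mod 15841 = 1.

1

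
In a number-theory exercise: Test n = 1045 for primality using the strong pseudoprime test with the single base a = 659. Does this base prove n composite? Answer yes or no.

no

n − 1 = 1044 = 2^2 · 261, so s = 2 and d = 261.
x_0 = 659^261 mod 1045 = 1044.
x_0 = 1044 ≡ −1, so 659 is not a witness.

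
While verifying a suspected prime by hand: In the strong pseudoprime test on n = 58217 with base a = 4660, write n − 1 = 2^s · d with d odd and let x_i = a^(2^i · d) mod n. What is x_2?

58216

n − 1 = 58216 = 2^3 · 7277, so s = 3 and d = 7277.
Repeated squaring mod 58217: 4660^1 ≡ 4660, 4660^2 ≡ 659, 4660^4 ≡ 26762, 4660^8 ≡ 19110, 4660^16 ≡ 55076, 4660^32 ≡ 27208, 4660^64 ≡ 46109, 4660^128 ≡ 13258, 4660^256 ≡ 17441, 4660^512 ≡ 4656, 4660^1024 ≡ 21612, 4660^2048 ≡ 3553, 4660^4096 ≡ 48937.
7277 = 4096 + 2048 + 1024 + 64 + 32 + 8 + 4 + 1, so 4660^7277 ≡ 48937·3553·21612·46109·27208·19110·26762·4660 ≡ 37195 (mod 58217).
x_0 = 37195.
x_1 = 37195^2 mod 58217 = 57454.
x_2 = 57454^2 mod 58217 = 58216.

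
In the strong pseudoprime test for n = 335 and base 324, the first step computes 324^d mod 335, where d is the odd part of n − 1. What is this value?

54

n − 1 = 334 = 2^1 · 167, so s = 1 and d = 167.
324^167 mod 335 = 54.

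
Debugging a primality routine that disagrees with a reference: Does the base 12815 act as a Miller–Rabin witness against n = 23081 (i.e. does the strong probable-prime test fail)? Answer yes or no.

no

n − 1 = 23080 = 2^3 · 2885, so s = 3 and d = 2885.
x_0 = 12815^2885 mod 23081 = 23080.
x_0 = 23080 ≡ −1, so 12815 is not a witness.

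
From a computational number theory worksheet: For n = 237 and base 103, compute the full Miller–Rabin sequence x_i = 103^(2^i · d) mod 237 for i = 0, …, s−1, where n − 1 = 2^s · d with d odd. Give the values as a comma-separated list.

n − 1 = 236 = 2^2 · 59, so s = 2 and d = 59.
x_0 = 103^59 mod 237 = 214.
x_1 = 214^2 mod 237 = 55.

214, 55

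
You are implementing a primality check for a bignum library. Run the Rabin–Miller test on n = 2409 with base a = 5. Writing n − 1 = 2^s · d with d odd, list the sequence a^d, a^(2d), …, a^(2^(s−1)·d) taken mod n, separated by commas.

n − 1 = 2408 = 2^3 · 301, so s = 3 and d = 301.
x_0 = 5^301 mod 2409 = 2381.
x_1 = 2381^2 mod 2409 = 784.
x_2 = 784^2 mod 2409 = 361.

2381, 784, 361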